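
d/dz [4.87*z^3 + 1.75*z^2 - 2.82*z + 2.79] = 14.61*z^2 + 3.5*z - 2.82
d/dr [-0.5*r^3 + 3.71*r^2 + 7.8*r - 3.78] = -1.5*r^2 + 7.42*r + 7.8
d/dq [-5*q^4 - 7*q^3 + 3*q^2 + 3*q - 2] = -20*q^3 - 21*q^2 + 6*q + 3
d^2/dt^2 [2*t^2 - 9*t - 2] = 4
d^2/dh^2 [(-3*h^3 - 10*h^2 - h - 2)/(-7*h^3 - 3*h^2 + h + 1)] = 2*(427*h^6 + 210*h^5 + 987*h^4 + 884*h^3 + 153*h^2 + 42*h + 17)/(343*h^9 + 441*h^8 + 42*h^7 - 246*h^6 - 132*h^5 + 24*h^4 + 38*h^3 + 6*h^2 - 3*h - 1)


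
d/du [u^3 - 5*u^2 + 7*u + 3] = 3*u^2 - 10*u + 7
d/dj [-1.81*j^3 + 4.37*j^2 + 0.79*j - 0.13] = -5.43*j^2 + 8.74*j + 0.79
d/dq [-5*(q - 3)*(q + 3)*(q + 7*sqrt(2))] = -15*q^2 - 70*sqrt(2)*q + 45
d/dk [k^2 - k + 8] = 2*k - 1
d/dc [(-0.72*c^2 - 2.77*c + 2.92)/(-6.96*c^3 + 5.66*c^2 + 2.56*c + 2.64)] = (-5.0112*c^4 - 38.5584*c^3 + 74.8046*c^2 - 36.856*c - 14.788)/(48.4416*c^6 - 78.7872*c^5 - 3.5996*c^4 - 7.7696*c^3 + 36.4384*c^2 + 13.5168*c + 6.9696)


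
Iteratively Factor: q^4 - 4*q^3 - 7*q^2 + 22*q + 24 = (q + 2)*(q^3 - 6*q^2 + 5*q + 12) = (q + 1)*(q + 2)*(q^2 - 7*q + 12) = (q - 3)*(q + 1)*(q + 2)*(q - 4)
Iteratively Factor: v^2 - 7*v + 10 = (v - 5)*(v - 2)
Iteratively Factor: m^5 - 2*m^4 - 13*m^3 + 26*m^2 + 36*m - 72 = (m + 3)*(m^4 - 5*m^3 + 2*m^2 + 20*m - 24) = (m + 2)*(m + 3)*(m^3 - 7*m^2 + 16*m - 12) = (m - 2)*(m + 2)*(m + 3)*(m^2 - 5*m + 6) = (m - 3)*(m - 2)*(m + 2)*(m + 3)*(m - 2)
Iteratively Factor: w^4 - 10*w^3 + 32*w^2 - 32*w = (w - 4)*(w^3 - 6*w^2 + 8*w) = w*(w - 4)*(w^2 - 6*w + 8) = w*(w - 4)^2*(w - 2)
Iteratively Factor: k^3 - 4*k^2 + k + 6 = (k + 1)*(k^2 - 5*k + 6) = (k - 3)*(k + 1)*(k - 2)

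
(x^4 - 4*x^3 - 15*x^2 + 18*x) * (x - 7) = x^5 - 11*x^4 + 13*x^3 + 123*x^2 - 126*x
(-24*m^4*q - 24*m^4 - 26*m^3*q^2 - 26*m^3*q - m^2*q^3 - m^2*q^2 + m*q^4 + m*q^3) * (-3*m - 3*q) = 72*m^5*q + 72*m^5 + 150*m^4*q^2 + 150*m^4*q + 81*m^3*q^3 + 81*m^3*q^2 - 3*m*q^5 - 3*m*q^4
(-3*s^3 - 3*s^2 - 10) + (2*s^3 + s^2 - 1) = -s^3 - 2*s^2 - 11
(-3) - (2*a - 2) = -2*a - 1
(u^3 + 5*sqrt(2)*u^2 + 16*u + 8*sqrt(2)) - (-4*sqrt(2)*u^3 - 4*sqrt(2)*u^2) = u^3 + 4*sqrt(2)*u^3 + 9*sqrt(2)*u^2 + 16*u + 8*sqrt(2)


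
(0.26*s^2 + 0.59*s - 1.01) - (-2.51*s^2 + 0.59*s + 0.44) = 2.77*s^2 - 1.45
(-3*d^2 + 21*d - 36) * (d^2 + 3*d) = -3*d^4 + 12*d^3 + 27*d^2 - 108*d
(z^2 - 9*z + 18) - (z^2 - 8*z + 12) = 6 - z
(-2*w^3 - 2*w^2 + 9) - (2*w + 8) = -2*w^3 - 2*w^2 - 2*w + 1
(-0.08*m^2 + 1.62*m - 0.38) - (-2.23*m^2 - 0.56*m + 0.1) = 2.15*m^2 + 2.18*m - 0.48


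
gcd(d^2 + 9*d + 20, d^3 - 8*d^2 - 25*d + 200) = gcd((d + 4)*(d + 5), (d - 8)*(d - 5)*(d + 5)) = d + 5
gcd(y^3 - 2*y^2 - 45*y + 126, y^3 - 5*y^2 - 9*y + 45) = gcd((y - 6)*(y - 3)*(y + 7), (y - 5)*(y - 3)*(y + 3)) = y - 3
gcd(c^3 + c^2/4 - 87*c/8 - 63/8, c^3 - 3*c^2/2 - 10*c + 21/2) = c^2 - c/2 - 21/2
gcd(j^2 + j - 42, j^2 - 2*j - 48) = 1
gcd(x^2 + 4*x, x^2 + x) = x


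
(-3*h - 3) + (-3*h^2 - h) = -3*h^2 - 4*h - 3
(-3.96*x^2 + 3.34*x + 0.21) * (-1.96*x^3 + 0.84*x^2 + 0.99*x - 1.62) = 7.7616*x^5 - 9.8728*x^4 - 1.5264*x^3 + 9.8982*x^2 - 5.2029*x - 0.3402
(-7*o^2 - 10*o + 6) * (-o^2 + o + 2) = 7*o^4 + 3*o^3 - 30*o^2 - 14*o + 12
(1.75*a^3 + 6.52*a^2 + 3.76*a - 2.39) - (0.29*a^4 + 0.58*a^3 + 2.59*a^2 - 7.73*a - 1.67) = -0.29*a^4 + 1.17*a^3 + 3.93*a^2 + 11.49*a - 0.72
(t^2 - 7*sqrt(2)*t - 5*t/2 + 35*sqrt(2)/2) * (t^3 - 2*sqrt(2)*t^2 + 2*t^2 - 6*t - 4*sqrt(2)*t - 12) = t^5 - 9*sqrt(2)*t^4 - t^4/2 + 9*sqrt(2)*t^3/2 + 17*t^3 - 11*t^2 + 87*sqrt(2)*t^2 - 110*t - 21*sqrt(2)*t - 210*sqrt(2)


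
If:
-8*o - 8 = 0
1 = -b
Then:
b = -1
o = -1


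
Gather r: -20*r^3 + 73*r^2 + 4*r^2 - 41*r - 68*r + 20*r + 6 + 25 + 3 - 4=-20*r^3 + 77*r^2 - 89*r + 30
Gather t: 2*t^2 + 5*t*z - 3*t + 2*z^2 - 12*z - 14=2*t^2 + t*(5*z - 3) + 2*z^2 - 12*z - 14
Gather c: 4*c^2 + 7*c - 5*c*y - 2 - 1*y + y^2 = 4*c^2 + c*(7 - 5*y) + y^2 - y - 2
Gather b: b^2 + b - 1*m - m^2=b^2 + b - m^2 - m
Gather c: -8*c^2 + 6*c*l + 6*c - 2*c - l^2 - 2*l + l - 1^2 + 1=-8*c^2 + c*(6*l + 4) - l^2 - l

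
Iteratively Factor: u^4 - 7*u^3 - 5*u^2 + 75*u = (u - 5)*(u^3 - 2*u^2 - 15*u) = (u - 5)*(u + 3)*(u^2 - 5*u) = u*(u - 5)*(u + 3)*(u - 5)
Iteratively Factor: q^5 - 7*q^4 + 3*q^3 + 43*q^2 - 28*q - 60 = (q + 1)*(q^4 - 8*q^3 + 11*q^2 + 32*q - 60) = (q - 2)*(q + 1)*(q^3 - 6*q^2 - q + 30) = (q - 5)*(q - 2)*(q + 1)*(q^2 - q - 6) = (q - 5)*(q - 2)*(q + 1)*(q + 2)*(q - 3)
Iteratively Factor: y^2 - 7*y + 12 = (y - 3)*(y - 4)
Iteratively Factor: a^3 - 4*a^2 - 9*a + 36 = (a - 4)*(a^2 - 9) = (a - 4)*(a + 3)*(a - 3)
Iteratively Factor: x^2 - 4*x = (x)*(x - 4)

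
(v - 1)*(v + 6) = v^2 + 5*v - 6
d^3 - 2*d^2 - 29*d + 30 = (d - 6)*(d - 1)*(d + 5)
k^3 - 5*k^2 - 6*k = k*(k - 6)*(k + 1)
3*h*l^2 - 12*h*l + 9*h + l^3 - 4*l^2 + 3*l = (3*h + l)*(l - 3)*(l - 1)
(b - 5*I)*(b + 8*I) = b^2 + 3*I*b + 40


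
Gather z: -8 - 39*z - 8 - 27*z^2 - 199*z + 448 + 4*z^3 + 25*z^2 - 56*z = 4*z^3 - 2*z^2 - 294*z + 432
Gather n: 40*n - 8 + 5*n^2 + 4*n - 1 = 5*n^2 + 44*n - 9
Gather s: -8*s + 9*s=s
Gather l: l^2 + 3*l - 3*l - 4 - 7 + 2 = l^2 - 9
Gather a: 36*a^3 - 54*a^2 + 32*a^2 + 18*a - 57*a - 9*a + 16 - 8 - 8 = 36*a^3 - 22*a^2 - 48*a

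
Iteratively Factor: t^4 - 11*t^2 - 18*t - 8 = (t + 2)*(t^3 - 2*t^2 - 7*t - 4) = (t + 1)*(t + 2)*(t^2 - 3*t - 4) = (t - 4)*(t + 1)*(t + 2)*(t + 1)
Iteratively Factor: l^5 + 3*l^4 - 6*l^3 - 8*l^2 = (l - 2)*(l^4 + 5*l^3 + 4*l^2) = (l - 2)*(l + 4)*(l^3 + l^2) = l*(l - 2)*(l + 4)*(l^2 + l) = l^2*(l - 2)*(l + 4)*(l + 1)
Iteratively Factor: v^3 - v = (v + 1)*(v^2 - v) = (v - 1)*(v + 1)*(v)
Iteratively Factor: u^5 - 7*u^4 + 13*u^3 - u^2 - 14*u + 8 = (u - 1)*(u^4 - 6*u^3 + 7*u^2 + 6*u - 8) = (u - 4)*(u - 1)*(u^3 - 2*u^2 - u + 2) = (u - 4)*(u - 1)^2*(u^2 - u - 2) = (u - 4)*(u - 1)^2*(u + 1)*(u - 2)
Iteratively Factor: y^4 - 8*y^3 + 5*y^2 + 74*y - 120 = (y - 4)*(y^3 - 4*y^2 - 11*y + 30) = (y - 4)*(y - 2)*(y^2 - 2*y - 15) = (y - 4)*(y - 2)*(y + 3)*(y - 5)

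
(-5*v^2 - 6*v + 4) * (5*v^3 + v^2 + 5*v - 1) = -25*v^5 - 35*v^4 - 11*v^3 - 21*v^2 + 26*v - 4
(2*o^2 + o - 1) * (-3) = -6*o^2 - 3*o + 3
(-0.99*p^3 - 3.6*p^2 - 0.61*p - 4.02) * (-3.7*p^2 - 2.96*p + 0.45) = 3.663*p^5 + 16.2504*p^4 + 12.4675*p^3 + 15.0596*p^2 + 11.6247*p - 1.809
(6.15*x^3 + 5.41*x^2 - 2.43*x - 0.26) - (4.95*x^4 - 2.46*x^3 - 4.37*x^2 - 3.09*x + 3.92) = -4.95*x^4 + 8.61*x^3 + 9.78*x^2 + 0.66*x - 4.18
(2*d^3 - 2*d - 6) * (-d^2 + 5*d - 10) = -2*d^5 + 10*d^4 - 18*d^3 - 4*d^2 - 10*d + 60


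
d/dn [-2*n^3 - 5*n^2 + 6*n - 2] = -6*n^2 - 10*n + 6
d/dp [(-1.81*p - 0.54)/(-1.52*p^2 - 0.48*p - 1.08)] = (-2.7512*p^2 - 1.6416*p + 1.6956)/(2.3104*p^4 + 1.4592*p^3 + 3.5136*p^2 + 1.0368*p + 1.1664)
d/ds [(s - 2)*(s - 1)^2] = (s - 1)*(3*s - 5)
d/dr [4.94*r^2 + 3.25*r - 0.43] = 9.88*r + 3.25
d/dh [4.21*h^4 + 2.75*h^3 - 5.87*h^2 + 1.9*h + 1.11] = 16.84*h^3 + 8.25*h^2 - 11.74*h + 1.9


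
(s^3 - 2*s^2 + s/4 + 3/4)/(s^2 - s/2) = (4*s^3 - 8*s^2 + s + 3)/(2*s*(2*s - 1))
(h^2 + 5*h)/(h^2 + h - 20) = h/(h - 4)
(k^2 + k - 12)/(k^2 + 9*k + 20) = (k - 3)/(k + 5)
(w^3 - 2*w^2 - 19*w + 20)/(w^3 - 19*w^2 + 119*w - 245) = (w^2 + 3*w - 4)/(w^2 - 14*w + 49)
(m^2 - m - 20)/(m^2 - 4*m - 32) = (m - 5)/(m - 8)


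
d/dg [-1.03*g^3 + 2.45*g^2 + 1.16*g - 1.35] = -3.09*g^2 + 4.9*g + 1.16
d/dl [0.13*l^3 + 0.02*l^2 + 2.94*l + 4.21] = 0.39*l^2 + 0.04*l + 2.94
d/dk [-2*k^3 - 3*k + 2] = -6*k^2 - 3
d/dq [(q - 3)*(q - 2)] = 2*q - 5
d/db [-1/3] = 0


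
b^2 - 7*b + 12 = (b - 4)*(b - 3)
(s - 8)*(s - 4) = s^2 - 12*s + 32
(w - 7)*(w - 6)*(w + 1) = w^3 - 12*w^2 + 29*w + 42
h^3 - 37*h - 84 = (h - 7)*(h + 3)*(h + 4)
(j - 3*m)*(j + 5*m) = j^2 + 2*j*m - 15*m^2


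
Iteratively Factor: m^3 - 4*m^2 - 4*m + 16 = (m - 4)*(m^2 - 4) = (m - 4)*(m - 2)*(m + 2)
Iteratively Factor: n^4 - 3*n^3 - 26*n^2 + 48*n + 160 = (n + 4)*(n^3 - 7*n^2 + 2*n + 40) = (n - 5)*(n + 4)*(n^2 - 2*n - 8) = (n - 5)*(n + 2)*(n + 4)*(n - 4)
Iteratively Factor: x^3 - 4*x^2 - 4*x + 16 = (x - 4)*(x^2 - 4) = (x - 4)*(x - 2)*(x + 2)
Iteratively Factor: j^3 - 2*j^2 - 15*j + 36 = (j - 3)*(j^2 + j - 12) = (j - 3)^2*(j + 4)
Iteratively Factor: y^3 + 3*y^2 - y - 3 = (y - 1)*(y^2 + 4*y + 3) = (y - 1)*(y + 1)*(y + 3)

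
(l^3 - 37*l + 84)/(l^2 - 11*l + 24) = (l^2 + 3*l - 28)/(l - 8)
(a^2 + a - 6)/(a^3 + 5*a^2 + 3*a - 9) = (a - 2)/(a^2 + 2*a - 3)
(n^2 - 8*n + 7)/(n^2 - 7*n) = (n - 1)/n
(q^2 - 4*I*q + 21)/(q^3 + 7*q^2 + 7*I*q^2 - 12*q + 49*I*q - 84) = (q - 7*I)/(q^2 + q*(7 + 4*I) + 28*I)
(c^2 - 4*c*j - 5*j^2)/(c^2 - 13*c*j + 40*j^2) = (c + j)/(c - 8*j)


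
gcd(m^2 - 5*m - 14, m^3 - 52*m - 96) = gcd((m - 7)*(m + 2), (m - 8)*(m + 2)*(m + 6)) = m + 2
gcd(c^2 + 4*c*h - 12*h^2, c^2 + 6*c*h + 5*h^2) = 1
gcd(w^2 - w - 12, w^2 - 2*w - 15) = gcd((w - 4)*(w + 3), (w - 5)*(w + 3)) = w + 3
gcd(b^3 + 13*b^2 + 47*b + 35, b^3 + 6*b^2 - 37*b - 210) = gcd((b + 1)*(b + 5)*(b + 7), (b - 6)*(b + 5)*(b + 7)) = b^2 + 12*b + 35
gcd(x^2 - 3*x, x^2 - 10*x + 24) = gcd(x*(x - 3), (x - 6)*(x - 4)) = 1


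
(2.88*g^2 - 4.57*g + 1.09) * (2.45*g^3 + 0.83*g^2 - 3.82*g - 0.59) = 7.056*g^5 - 8.8061*g^4 - 12.1242*g^3 + 16.6629*g^2 - 1.4675*g - 0.6431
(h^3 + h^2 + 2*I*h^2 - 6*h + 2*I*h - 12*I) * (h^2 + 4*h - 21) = h^5 + 5*h^4 + 2*I*h^4 - 23*h^3 + 10*I*h^3 - 45*h^2 - 46*I*h^2 + 126*h - 90*I*h + 252*I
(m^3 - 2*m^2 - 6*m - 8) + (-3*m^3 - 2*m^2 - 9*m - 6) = -2*m^3 - 4*m^2 - 15*m - 14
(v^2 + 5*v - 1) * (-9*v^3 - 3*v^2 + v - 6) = -9*v^5 - 48*v^4 - 5*v^3 + 2*v^2 - 31*v + 6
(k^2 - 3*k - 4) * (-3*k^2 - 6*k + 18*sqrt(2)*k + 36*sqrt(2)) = -3*k^4 + 3*k^3 + 18*sqrt(2)*k^3 - 18*sqrt(2)*k^2 + 30*k^2 - 180*sqrt(2)*k + 24*k - 144*sqrt(2)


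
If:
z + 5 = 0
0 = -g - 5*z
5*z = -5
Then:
No Solution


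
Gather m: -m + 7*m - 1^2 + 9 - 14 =6*m - 6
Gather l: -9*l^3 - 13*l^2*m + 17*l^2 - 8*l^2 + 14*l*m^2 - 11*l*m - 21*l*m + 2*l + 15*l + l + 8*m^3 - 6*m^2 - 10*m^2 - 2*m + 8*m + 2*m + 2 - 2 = -9*l^3 + l^2*(9 - 13*m) + l*(14*m^2 - 32*m + 18) + 8*m^3 - 16*m^2 + 8*m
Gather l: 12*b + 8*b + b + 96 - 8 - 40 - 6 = 21*b + 42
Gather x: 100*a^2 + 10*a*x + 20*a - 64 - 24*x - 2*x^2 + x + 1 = 100*a^2 + 20*a - 2*x^2 + x*(10*a - 23) - 63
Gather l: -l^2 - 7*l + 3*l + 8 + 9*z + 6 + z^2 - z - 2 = -l^2 - 4*l + z^2 + 8*z + 12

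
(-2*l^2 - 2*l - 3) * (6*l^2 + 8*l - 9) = -12*l^4 - 28*l^3 - 16*l^2 - 6*l + 27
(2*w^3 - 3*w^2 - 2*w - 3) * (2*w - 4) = 4*w^4 - 14*w^3 + 8*w^2 + 2*w + 12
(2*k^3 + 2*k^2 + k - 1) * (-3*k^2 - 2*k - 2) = -6*k^5 - 10*k^4 - 11*k^3 - 3*k^2 + 2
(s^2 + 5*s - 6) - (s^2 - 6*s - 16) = 11*s + 10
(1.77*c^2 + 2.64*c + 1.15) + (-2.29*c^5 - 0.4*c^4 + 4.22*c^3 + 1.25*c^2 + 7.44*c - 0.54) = -2.29*c^5 - 0.4*c^4 + 4.22*c^3 + 3.02*c^2 + 10.08*c + 0.61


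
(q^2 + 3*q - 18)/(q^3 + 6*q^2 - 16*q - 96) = (q - 3)/(q^2 - 16)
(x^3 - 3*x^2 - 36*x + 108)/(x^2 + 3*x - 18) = x - 6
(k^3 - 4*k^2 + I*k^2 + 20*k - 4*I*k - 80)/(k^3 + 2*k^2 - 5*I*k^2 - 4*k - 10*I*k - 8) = (k^2 + k*(-4 + 5*I) - 20*I)/(k^2 + k*(2 - I) - 2*I)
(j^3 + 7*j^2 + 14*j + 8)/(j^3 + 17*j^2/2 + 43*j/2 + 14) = 2*(j + 2)/(2*j + 7)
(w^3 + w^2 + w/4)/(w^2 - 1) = w*(4*w^2 + 4*w + 1)/(4*(w^2 - 1))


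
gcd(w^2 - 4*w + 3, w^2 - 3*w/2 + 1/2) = w - 1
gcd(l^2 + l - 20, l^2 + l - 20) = l^2 + l - 20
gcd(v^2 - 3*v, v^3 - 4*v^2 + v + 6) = v - 3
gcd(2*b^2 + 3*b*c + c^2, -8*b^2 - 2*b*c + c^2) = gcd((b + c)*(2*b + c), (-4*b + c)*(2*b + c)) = 2*b + c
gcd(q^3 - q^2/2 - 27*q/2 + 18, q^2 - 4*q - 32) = q + 4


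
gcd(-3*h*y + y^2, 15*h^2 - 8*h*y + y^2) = -3*h + y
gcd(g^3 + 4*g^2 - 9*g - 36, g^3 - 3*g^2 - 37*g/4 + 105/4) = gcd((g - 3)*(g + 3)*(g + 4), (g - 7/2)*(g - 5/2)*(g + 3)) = g + 3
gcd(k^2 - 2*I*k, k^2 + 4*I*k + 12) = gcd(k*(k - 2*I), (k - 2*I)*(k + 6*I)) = k - 2*I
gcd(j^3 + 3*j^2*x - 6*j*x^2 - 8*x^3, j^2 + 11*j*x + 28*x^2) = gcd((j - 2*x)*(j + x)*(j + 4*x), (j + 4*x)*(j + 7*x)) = j + 4*x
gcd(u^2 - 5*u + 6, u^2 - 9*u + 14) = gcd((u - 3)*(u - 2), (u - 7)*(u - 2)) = u - 2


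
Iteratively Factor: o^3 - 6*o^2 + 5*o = (o - 1)*(o^2 - 5*o) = (o - 5)*(o - 1)*(o)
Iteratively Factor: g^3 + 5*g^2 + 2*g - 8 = (g - 1)*(g^2 + 6*g + 8) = (g - 1)*(g + 4)*(g + 2)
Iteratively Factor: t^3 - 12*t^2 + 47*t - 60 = (t - 4)*(t^2 - 8*t + 15) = (t - 4)*(t - 3)*(t - 5)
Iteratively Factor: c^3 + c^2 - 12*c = (c + 4)*(c^2 - 3*c) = (c - 3)*(c + 4)*(c)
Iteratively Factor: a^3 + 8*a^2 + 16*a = (a + 4)*(a^2 + 4*a) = a*(a + 4)*(a + 4)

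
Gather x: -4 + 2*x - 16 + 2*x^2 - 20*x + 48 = 2*x^2 - 18*x + 28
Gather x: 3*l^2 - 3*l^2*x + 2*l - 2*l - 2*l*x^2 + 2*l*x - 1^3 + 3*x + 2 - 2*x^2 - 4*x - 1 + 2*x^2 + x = 3*l^2 - 2*l*x^2 + x*(-3*l^2 + 2*l)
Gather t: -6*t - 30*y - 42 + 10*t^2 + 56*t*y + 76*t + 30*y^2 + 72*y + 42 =10*t^2 + t*(56*y + 70) + 30*y^2 + 42*y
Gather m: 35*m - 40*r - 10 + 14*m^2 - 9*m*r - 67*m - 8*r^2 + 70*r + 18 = 14*m^2 + m*(-9*r - 32) - 8*r^2 + 30*r + 8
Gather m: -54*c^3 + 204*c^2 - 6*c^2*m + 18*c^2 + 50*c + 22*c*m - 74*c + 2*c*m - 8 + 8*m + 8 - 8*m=-54*c^3 + 222*c^2 - 24*c + m*(-6*c^2 + 24*c)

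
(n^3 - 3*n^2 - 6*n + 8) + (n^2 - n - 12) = n^3 - 2*n^2 - 7*n - 4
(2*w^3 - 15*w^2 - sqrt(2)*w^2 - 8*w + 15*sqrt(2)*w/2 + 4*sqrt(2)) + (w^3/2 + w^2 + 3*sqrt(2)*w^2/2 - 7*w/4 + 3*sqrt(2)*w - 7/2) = 5*w^3/2 - 14*w^2 + sqrt(2)*w^2/2 - 39*w/4 + 21*sqrt(2)*w/2 - 7/2 + 4*sqrt(2)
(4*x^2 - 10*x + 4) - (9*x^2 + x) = -5*x^2 - 11*x + 4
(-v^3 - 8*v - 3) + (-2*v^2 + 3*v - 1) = -v^3 - 2*v^2 - 5*v - 4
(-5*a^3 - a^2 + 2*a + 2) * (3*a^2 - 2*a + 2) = -15*a^5 + 7*a^4 - 2*a^3 + 4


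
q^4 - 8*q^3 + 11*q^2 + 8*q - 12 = (q - 6)*(q - 2)*(q - 1)*(q + 1)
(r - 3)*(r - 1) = r^2 - 4*r + 3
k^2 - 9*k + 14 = (k - 7)*(k - 2)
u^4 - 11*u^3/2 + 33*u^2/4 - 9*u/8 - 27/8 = (u - 3)*(u - 3/2)^2*(u + 1/2)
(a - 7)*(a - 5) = a^2 - 12*a + 35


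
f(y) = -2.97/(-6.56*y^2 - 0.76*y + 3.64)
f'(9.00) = -0.00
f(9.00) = 0.01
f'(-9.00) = 0.00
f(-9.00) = 0.01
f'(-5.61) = 0.01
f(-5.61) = 0.01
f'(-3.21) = 0.03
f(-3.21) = 0.05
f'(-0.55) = 4.46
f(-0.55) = -1.43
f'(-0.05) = -0.02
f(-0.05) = -0.81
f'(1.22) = -1.00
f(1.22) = 0.42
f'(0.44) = -4.68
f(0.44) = -1.46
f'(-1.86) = 0.23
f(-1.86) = 0.17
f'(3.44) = -0.02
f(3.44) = 0.04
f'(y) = -2.97*(13.12*y + 0.76)/(-6.56*y^2 - 0.76*y + 3.64)^2 = (-38.9664*y - 2.2572)/(6.56*y^2 + 0.76*y - 3.64)^2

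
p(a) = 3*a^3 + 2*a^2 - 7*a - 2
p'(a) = 9*a^2 + 4*a - 7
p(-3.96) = -129.21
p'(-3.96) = 118.29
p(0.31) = -3.89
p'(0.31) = -4.90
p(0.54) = -4.72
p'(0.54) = -2.22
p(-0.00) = -2.00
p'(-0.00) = -7.00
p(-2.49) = -18.48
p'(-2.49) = 38.84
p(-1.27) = 3.97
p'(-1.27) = 2.44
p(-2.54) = -20.48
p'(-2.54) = 40.90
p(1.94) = 13.85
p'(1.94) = 34.63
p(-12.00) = -4814.00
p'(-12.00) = 1241.00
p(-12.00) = -4814.00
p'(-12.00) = 1241.00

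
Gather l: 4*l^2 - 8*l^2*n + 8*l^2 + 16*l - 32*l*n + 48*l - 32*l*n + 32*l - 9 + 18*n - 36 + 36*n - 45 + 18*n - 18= l^2*(12 - 8*n) + l*(96 - 64*n) + 72*n - 108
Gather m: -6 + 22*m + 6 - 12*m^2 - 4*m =-12*m^2 + 18*m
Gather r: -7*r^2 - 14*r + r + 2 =-7*r^2 - 13*r + 2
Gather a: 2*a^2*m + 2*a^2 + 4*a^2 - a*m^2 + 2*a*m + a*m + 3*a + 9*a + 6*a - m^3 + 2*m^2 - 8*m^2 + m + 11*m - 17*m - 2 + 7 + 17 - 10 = a^2*(2*m + 6) + a*(-m^2 + 3*m + 18) - m^3 - 6*m^2 - 5*m + 12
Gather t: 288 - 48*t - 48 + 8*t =240 - 40*t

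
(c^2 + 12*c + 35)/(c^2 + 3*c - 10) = (c + 7)/(c - 2)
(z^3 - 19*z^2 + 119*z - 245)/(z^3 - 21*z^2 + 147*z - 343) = (z - 5)/(z - 7)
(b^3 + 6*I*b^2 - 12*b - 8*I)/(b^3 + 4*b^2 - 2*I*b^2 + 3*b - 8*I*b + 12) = (b^3 + 6*I*b^2 - 12*b - 8*I)/(b^3 + 2*b^2*(2 - I) + b*(3 - 8*I) + 12)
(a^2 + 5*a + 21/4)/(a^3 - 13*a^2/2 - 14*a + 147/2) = (a + 3/2)/(a^2 - 10*a + 21)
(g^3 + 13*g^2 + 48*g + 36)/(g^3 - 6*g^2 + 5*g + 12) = (g^2 + 12*g + 36)/(g^2 - 7*g + 12)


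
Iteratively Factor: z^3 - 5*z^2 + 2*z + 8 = (z - 2)*(z^2 - 3*z - 4) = (z - 2)*(z + 1)*(z - 4)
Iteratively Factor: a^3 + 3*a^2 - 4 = (a + 2)*(a^2 + a - 2) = (a - 1)*(a + 2)*(a + 2)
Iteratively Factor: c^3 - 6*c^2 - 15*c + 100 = (c + 4)*(c^2 - 10*c + 25) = (c - 5)*(c + 4)*(c - 5)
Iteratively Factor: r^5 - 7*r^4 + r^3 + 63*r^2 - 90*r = (r + 3)*(r^4 - 10*r^3 + 31*r^2 - 30*r) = (r - 3)*(r + 3)*(r^3 - 7*r^2 + 10*r) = r*(r - 3)*(r + 3)*(r^2 - 7*r + 10) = r*(r - 5)*(r - 3)*(r + 3)*(r - 2)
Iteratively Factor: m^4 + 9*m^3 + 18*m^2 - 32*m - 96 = (m + 4)*(m^3 + 5*m^2 - 2*m - 24) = (m + 4)^2*(m^2 + m - 6) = (m + 3)*(m + 4)^2*(m - 2)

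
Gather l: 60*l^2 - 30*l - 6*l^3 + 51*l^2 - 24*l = -6*l^3 + 111*l^2 - 54*l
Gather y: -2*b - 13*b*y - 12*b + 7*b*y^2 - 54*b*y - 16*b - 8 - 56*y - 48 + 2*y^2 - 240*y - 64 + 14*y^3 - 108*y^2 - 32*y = -30*b + 14*y^3 + y^2*(7*b - 106) + y*(-67*b - 328) - 120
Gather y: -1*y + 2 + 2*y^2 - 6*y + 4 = 2*y^2 - 7*y + 6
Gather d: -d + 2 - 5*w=-d - 5*w + 2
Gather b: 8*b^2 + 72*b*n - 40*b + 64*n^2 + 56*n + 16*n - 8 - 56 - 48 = 8*b^2 + b*(72*n - 40) + 64*n^2 + 72*n - 112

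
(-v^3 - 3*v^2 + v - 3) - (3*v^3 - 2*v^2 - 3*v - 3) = -4*v^3 - v^2 + 4*v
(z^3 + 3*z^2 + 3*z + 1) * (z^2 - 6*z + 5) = z^5 - 3*z^4 - 10*z^3 - 2*z^2 + 9*z + 5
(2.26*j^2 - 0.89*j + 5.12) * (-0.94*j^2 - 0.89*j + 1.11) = -2.1244*j^4 - 1.1748*j^3 - 1.5121*j^2 - 5.5447*j + 5.6832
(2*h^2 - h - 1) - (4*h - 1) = 2*h^2 - 5*h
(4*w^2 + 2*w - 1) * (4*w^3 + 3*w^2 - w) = 16*w^5 + 20*w^4 - 2*w^3 - 5*w^2 + w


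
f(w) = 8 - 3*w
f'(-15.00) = -3.00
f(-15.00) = 53.00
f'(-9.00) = -3.00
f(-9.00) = 35.00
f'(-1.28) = -3.00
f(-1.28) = 11.84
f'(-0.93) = -3.00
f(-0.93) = 10.79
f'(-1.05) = -3.00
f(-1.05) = 11.15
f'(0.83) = -3.00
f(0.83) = 5.51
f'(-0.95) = -3.00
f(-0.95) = 10.85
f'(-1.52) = -3.00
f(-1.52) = 12.56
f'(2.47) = -3.00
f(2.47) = 0.59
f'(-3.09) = -3.00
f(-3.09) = 17.27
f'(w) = -3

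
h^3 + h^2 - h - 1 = (h - 1)*(h + 1)^2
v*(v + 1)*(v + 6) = v^3 + 7*v^2 + 6*v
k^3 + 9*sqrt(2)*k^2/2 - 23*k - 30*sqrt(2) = (k - 5*sqrt(2)/2)*(k + sqrt(2))*(k + 6*sqrt(2))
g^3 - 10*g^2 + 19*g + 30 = (g - 6)*(g - 5)*(g + 1)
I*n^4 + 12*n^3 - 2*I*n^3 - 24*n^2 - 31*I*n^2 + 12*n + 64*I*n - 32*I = (n - 1)*(n - 8*I)*(n - 4*I)*(I*n - I)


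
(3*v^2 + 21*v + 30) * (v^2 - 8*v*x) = 3*v^4 - 24*v^3*x + 21*v^3 - 168*v^2*x + 30*v^2 - 240*v*x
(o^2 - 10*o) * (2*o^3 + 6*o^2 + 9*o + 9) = 2*o^5 - 14*o^4 - 51*o^3 - 81*o^2 - 90*o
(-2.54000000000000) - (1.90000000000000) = -4.44000000000000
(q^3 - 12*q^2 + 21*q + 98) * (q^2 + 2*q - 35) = q^5 - 10*q^4 - 38*q^3 + 560*q^2 - 539*q - 3430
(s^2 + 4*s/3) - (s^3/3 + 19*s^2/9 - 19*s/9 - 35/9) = -s^3/3 - 10*s^2/9 + 31*s/9 + 35/9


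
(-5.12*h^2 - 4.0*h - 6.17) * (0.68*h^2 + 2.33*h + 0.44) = -3.4816*h^4 - 14.6496*h^3 - 15.7684*h^2 - 16.1361*h - 2.7148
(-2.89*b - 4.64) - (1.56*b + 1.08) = -4.45*b - 5.72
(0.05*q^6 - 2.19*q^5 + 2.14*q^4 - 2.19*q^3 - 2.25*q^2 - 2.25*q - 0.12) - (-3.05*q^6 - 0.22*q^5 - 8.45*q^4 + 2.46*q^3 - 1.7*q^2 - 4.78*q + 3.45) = 3.1*q^6 - 1.97*q^5 + 10.59*q^4 - 4.65*q^3 - 0.55*q^2 + 2.53*q - 3.57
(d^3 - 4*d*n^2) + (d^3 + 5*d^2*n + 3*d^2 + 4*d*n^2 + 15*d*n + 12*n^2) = 2*d^3 + 5*d^2*n + 3*d^2 + 15*d*n + 12*n^2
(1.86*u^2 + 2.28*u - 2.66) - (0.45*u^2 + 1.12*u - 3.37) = 1.41*u^2 + 1.16*u + 0.71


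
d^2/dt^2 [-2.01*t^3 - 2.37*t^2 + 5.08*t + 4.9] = -12.06*t - 4.74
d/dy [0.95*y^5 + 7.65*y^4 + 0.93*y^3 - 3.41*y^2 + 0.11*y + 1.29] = 4.75*y^4 + 30.6*y^3 + 2.79*y^2 - 6.82*y + 0.11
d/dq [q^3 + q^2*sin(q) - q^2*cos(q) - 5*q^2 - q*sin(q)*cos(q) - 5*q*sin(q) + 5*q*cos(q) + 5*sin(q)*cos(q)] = sqrt(2)*q^2*sin(q + pi/4) + 3*q^2 - 3*q*sin(q) - 7*q*cos(q) - q*cos(2*q) - 10*q - sin(2*q)/2 + 5*cos(2*q) + 5*sqrt(2)*cos(q + pi/4)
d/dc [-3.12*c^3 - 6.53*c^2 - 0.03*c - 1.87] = -9.36*c^2 - 13.06*c - 0.03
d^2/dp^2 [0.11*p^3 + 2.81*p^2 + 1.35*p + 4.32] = 0.66*p + 5.62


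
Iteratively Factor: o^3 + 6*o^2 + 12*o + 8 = (o + 2)*(o^2 + 4*o + 4) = (o + 2)^2*(o + 2)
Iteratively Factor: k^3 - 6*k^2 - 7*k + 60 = (k - 5)*(k^2 - k - 12) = (k - 5)*(k + 3)*(k - 4)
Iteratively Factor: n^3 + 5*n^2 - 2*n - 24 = (n - 2)*(n^2 + 7*n + 12) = (n - 2)*(n + 4)*(n + 3)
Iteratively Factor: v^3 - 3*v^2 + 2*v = (v)*(v^2 - 3*v + 2) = v*(v - 1)*(v - 2)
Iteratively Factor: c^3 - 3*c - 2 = (c + 1)*(c^2 - c - 2) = (c - 2)*(c + 1)*(c + 1)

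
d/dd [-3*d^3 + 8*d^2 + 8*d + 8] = -9*d^2 + 16*d + 8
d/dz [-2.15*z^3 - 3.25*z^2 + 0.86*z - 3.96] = -6.45*z^2 - 6.5*z + 0.86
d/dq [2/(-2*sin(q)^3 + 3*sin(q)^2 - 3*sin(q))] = 6*(2*cos(q) - 2/tan(q) + cos(q)/sin(q)^2)/(2*sin(q)^2 - 3*sin(q) + 3)^2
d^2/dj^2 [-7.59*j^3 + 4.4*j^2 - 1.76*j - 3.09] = 8.8 - 45.54*j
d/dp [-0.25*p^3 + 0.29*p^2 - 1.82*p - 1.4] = -0.75*p^2 + 0.58*p - 1.82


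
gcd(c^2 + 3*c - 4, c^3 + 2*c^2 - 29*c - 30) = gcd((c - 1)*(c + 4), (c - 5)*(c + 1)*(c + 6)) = 1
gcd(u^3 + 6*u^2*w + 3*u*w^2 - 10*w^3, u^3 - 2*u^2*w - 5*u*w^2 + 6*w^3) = u^2 + u*w - 2*w^2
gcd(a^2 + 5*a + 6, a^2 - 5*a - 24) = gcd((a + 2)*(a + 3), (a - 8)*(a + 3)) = a + 3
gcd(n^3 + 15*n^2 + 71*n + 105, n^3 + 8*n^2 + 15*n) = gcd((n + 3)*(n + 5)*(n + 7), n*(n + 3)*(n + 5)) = n^2 + 8*n + 15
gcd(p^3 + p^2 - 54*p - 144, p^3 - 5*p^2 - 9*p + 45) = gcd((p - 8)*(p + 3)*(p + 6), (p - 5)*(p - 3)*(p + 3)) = p + 3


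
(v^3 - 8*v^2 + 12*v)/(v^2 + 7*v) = (v^2 - 8*v + 12)/(v + 7)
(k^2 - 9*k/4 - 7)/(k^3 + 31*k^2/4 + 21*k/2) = (k - 4)/(k*(k + 6))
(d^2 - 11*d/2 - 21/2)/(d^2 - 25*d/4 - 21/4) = 2*(2*d + 3)/(4*d + 3)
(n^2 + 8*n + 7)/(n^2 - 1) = (n + 7)/(n - 1)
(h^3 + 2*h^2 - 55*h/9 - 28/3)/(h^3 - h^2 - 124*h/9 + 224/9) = (3*h^2 + 13*h + 12)/(3*h^2 + 4*h - 32)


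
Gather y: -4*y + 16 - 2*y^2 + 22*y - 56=-2*y^2 + 18*y - 40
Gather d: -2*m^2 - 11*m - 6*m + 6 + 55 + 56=-2*m^2 - 17*m + 117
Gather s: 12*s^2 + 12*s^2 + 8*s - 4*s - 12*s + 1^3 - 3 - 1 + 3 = 24*s^2 - 8*s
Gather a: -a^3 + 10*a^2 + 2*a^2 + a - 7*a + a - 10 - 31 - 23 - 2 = -a^3 + 12*a^2 - 5*a - 66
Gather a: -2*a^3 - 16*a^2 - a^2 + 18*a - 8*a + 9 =-2*a^3 - 17*a^2 + 10*a + 9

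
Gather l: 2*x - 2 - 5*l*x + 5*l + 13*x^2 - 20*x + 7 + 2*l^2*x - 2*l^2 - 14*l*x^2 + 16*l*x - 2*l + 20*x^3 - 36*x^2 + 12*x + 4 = l^2*(2*x - 2) + l*(-14*x^2 + 11*x + 3) + 20*x^3 - 23*x^2 - 6*x + 9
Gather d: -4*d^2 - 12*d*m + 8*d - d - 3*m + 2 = -4*d^2 + d*(7 - 12*m) - 3*m + 2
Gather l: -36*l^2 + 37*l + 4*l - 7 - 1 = -36*l^2 + 41*l - 8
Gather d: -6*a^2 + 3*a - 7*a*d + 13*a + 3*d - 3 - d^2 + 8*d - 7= -6*a^2 + 16*a - d^2 + d*(11 - 7*a) - 10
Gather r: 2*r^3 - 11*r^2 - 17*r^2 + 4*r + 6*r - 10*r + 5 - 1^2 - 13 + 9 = 2*r^3 - 28*r^2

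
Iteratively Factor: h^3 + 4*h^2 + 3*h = (h)*(h^2 + 4*h + 3) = h*(h + 3)*(h + 1)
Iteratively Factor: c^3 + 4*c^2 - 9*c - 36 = (c + 4)*(c^2 - 9) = (c - 3)*(c + 4)*(c + 3)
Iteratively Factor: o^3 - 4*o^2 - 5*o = (o)*(o^2 - 4*o - 5) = o*(o + 1)*(o - 5)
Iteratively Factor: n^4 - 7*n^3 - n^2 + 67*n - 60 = (n - 4)*(n^3 - 3*n^2 - 13*n + 15) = (n - 4)*(n - 1)*(n^2 - 2*n - 15) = (n - 4)*(n - 1)*(n + 3)*(n - 5)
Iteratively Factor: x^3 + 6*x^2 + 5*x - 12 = (x + 3)*(x^2 + 3*x - 4) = (x - 1)*(x + 3)*(x + 4)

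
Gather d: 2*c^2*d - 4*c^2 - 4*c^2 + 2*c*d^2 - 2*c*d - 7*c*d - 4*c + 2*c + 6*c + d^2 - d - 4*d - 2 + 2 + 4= -8*c^2 + 4*c + d^2*(2*c + 1) + d*(2*c^2 - 9*c - 5) + 4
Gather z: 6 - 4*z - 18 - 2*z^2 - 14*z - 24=-2*z^2 - 18*z - 36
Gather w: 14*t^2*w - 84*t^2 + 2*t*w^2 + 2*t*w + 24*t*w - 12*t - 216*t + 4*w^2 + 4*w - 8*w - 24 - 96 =-84*t^2 - 228*t + w^2*(2*t + 4) + w*(14*t^2 + 26*t - 4) - 120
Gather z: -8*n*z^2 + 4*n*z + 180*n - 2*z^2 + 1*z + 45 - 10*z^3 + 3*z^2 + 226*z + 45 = 180*n - 10*z^3 + z^2*(1 - 8*n) + z*(4*n + 227) + 90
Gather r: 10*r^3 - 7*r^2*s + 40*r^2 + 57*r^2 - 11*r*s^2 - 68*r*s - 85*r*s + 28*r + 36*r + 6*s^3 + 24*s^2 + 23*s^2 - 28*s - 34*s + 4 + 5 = 10*r^3 + r^2*(97 - 7*s) + r*(-11*s^2 - 153*s + 64) + 6*s^3 + 47*s^2 - 62*s + 9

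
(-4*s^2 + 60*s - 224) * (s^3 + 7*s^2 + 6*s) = -4*s^5 + 32*s^4 + 172*s^3 - 1208*s^2 - 1344*s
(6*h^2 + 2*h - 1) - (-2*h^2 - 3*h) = 8*h^2 + 5*h - 1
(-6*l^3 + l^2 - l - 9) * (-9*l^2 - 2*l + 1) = 54*l^5 + 3*l^4 + l^3 + 84*l^2 + 17*l - 9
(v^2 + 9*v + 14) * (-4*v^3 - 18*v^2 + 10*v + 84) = -4*v^5 - 54*v^4 - 208*v^3 - 78*v^2 + 896*v + 1176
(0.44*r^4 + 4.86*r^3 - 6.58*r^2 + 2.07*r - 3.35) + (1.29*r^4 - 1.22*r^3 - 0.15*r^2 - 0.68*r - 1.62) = 1.73*r^4 + 3.64*r^3 - 6.73*r^2 + 1.39*r - 4.97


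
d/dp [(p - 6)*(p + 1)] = 2*p - 5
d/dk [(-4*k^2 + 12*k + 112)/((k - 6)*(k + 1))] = 8*(k^2 - 22*k + 61)/(k^4 - 10*k^3 + 13*k^2 + 60*k + 36)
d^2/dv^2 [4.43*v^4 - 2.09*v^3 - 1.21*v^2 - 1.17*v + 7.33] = 53.16*v^2 - 12.54*v - 2.42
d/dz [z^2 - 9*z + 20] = 2*z - 9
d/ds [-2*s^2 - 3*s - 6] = -4*s - 3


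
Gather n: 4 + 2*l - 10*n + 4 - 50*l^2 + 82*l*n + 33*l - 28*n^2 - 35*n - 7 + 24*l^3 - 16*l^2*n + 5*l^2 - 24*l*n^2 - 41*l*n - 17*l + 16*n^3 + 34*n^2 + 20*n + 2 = 24*l^3 - 45*l^2 + 18*l + 16*n^3 + n^2*(6 - 24*l) + n*(-16*l^2 + 41*l - 25) + 3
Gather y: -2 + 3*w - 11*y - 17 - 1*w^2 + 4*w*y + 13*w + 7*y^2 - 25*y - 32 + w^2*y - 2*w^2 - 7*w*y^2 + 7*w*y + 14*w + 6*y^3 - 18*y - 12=-3*w^2 + 30*w + 6*y^3 + y^2*(7 - 7*w) + y*(w^2 + 11*w - 54) - 63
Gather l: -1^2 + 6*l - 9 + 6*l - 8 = 12*l - 18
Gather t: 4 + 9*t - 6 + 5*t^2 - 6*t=5*t^2 + 3*t - 2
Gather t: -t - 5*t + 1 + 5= 6 - 6*t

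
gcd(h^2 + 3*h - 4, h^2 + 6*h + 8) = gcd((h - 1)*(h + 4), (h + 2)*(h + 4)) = h + 4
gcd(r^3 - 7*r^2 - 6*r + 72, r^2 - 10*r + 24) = r^2 - 10*r + 24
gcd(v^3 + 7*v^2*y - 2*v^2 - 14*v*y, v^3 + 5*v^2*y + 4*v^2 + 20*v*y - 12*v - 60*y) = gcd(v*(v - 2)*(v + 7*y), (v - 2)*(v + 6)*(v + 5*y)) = v - 2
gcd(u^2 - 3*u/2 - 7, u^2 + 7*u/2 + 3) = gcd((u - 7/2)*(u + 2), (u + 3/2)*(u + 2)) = u + 2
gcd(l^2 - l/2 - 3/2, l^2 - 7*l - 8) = l + 1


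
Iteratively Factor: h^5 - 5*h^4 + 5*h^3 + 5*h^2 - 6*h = (h - 2)*(h^4 - 3*h^3 - h^2 + 3*h) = (h - 2)*(h + 1)*(h^3 - 4*h^2 + 3*h) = h*(h - 2)*(h + 1)*(h^2 - 4*h + 3) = h*(h - 3)*(h - 2)*(h + 1)*(h - 1)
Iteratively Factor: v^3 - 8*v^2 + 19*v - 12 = (v - 3)*(v^2 - 5*v + 4) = (v - 4)*(v - 3)*(v - 1)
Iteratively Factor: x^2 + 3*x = (x + 3)*(x)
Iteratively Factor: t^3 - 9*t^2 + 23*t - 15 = (t - 1)*(t^2 - 8*t + 15) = (t - 3)*(t - 1)*(t - 5)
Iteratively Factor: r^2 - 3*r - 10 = (r - 5)*(r + 2)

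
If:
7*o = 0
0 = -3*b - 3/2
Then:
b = -1/2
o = 0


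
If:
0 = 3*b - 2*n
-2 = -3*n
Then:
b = 4/9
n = 2/3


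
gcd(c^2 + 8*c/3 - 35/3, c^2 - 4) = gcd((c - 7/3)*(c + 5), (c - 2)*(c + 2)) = 1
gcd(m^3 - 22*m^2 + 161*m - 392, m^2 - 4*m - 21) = m - 7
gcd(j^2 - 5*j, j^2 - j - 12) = 1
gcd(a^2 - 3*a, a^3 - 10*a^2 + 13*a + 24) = a - 3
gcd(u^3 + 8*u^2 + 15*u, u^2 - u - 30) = u + 5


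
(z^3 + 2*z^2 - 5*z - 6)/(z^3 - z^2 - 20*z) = (-z^3 - 2*z^2 + 5*z + 6)/(z*(-z^2 + z + 20))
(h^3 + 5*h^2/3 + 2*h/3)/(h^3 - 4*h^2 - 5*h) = (h + 2/3)/(h - 5)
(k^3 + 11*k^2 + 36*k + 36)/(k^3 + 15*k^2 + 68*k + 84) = (k + 3)/(k + 7)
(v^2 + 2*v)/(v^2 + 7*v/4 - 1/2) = 4*v/(4*v - 1)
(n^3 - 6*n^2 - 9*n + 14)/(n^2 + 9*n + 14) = (n^2 - 8*n + 7)/(n + 7)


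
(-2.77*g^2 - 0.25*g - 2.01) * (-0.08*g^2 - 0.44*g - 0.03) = 0.2216*g^4 + 1.2388*g^3 + 0.3539*g^2 + 0.8919*g + 0.0603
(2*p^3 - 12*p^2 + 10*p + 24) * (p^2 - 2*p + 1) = 2*p^5 - 16*p^4 + 36*p^3 - 8*p^2 - 38*p + 24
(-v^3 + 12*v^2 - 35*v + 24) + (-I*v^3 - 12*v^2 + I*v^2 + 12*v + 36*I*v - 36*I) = -v^3 - I*v^3 + I*v^2 - 23*v + 36*I*v + 24 - 36*I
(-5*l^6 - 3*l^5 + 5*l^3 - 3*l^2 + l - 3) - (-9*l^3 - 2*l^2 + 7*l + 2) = -5*l^6 - 3*l^5 + 14*l^3 - l^2 - 6*l - 5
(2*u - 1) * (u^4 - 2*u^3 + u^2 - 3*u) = 2*u^5 - 5*u^4 + 4*u^3 - 7*u^2 + 3*u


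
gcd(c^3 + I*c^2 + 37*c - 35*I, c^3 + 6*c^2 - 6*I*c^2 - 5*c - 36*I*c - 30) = c^2 - 6*I*c - 5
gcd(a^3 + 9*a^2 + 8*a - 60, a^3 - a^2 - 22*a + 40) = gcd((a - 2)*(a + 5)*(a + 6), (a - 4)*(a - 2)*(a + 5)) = a^2 + 3*a - 10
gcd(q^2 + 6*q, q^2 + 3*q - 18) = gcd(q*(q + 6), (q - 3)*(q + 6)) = q + 6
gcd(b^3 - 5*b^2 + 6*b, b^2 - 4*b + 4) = b - 2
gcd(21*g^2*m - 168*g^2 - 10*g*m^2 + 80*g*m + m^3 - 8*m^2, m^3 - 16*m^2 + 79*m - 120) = m - 8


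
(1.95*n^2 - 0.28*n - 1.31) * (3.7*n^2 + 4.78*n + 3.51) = 7.215*n^4 + 8.285*n^3 + 0.659099999999998*n^2 - 7.2446*n - 4.5981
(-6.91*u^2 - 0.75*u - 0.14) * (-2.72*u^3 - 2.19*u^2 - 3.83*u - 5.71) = 18.7952*u^5 + 17.1729*u^4 + 28.4886*u^3 + 42.6352*u^2 + 4.8187*u + 0.7994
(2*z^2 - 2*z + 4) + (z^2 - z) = 3*z^2 - 3*z + 4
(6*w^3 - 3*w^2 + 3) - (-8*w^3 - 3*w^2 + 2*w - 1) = 14*w^3 - 2*w + 4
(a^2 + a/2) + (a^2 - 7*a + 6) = 2*a^2 - 13*a/2 + 6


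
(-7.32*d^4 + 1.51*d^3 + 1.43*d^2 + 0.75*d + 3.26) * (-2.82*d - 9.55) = 20.6424*d^5 + 65.6478*d^4 - 18.4531*d^3 - 15.7715*d^2 - 16.3557*d - 31.133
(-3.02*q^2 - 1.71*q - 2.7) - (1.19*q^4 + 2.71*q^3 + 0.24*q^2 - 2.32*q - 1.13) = -1.19*q^4 - 2.71*q^3 - 3.26*q^2 + 0.61*q - 1.57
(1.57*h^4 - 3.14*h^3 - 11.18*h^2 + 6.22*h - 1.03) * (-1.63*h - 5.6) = -2.5591*h^5 - 3.6738*h^4 + 35.8074*h^3 + 52.4694*h^2 - 33.1531*h + 5.768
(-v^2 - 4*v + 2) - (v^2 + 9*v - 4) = -2*v^2 - 13*v + 6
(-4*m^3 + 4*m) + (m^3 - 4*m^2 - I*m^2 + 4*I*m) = -3*m^3 - 4*m^2 - I*m^2 + 4*m + 4*I*m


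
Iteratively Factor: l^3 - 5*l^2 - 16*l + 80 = (l - 5)*(l^2 - 16) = (l - 5)*(l - 4)*(l + 4)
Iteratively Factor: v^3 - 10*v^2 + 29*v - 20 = (v - 5)*(v^2 - 5*v + 4) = (v - 5)*(v - 1)*(v - 4)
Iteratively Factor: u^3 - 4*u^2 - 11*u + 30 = (u - 5)*(u^2 + u - 6) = (u - 5)*(u + 3)*(u - 2)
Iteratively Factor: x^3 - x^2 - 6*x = (x - 3)*(x^2 + 2*x) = (x - 3)*(x + 2)*(x)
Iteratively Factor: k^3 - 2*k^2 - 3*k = (k + 1)*(k^2 - 3*k) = (k - 3)*(k + 1)*(k)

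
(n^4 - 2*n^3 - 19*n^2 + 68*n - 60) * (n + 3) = n^5 + n^4 - 25*n^3 + 11*n^2 + 144*n - 180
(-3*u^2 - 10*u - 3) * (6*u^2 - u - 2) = -18*u^4 - 57*u^3 - 2*u^2 + 23*u + 6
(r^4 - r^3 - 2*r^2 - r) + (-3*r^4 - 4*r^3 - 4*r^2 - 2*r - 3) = -2*r^4 - 5*r^3 - 6*r^2 - 3*r - 3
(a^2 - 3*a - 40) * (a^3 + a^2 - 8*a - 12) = a^5 - 2*a^4 - 51*a^3 - 28*a^2 + 356*a + 480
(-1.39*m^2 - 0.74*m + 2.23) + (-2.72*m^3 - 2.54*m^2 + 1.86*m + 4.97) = -2.72*m^3 - 3.93*m^2 + 1.12*m + 7.2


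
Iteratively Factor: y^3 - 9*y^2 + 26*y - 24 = (y - 4)*(y^2 - 5*y + 6) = (y - 4)*(y - 2)*(y - 3)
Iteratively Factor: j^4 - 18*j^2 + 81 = (j - 3)*(j^3 + 3*j^2 - 9*j - 27) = (j - 3)*(j + 3)*(j^2 - 9) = (j - 3)^2*(j + 3)*(j + 3)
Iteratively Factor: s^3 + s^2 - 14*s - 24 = (s - 4)*(s^2 + 5*s + 6) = (s - 4)*(s + 2)*(s + 3)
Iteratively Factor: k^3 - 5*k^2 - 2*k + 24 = (k - 4)*(k^2 - k - 6) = (k - 4)*(k + 2)*(k - 3)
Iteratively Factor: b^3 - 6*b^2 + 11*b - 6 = (b - 3)*(b^2 - 3*b + 2) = (b - 3)*(b - 1)*(b - 2)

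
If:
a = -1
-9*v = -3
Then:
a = -1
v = 1/3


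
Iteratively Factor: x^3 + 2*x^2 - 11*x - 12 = (x - 3)*(x^2 + 5*x + 4) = (x - 3)*(x + 4)*(x + 1)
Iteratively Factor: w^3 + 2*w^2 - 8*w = (w + 4)*(w^2 - 2*w) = (w - 2)*(w + 4)*(w)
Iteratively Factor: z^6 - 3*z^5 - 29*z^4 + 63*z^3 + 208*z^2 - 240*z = (z + 4)*(z^5 - 7*z^4 - z^3 + 67*z^2 - 60*z) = (z - 4)*(z + 4)*(z^4 - 3*z^3 - 13*z^2 + 15*z) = (z - 4)*(z - 1)*(z + 4)*(z^3 - 2*z^2 - 15*z) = (z - 5)*(z - 4)*(z - 1)*(z + 4)*(z^2 + 3*z) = z*(z - 5)*(z - 4)*(z - 1)*(z + 4)*(z + 3)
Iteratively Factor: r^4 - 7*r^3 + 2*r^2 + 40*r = (r)*(r^3 - 7*r^2 + 2*r + 40) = r*(r - 4)*(r^2 - 3*r - 10) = r*(r - 5)*(r - 4)*(r + 2)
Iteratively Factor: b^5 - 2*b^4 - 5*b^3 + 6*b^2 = (b - 3)*(b^4 + b^3 - 2*b^2) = (b - 3)*(b + 2)*(b^3 - b^2) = b*(b - 3)*(b + 2)*(b^2 - b) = b*(b - 3)*(b - 1)*(b + 2)*(b)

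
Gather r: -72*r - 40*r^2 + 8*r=-40*r^2 - 64*r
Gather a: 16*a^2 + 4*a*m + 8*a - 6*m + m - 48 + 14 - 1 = 16*a^2 + a*(4*m + 8) - 5*m - 35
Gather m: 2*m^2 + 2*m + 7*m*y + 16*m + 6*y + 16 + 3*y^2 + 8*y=2*m^2 + m*(7*y + 18) + 3*y^2 + 14*y + 16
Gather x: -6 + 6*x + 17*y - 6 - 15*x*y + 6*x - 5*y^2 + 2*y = x*(12 - 15*y) - 5*y^2 + 19*y - 12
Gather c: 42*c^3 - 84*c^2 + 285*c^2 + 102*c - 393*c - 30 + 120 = 42*c^3 + 201*c^2 - 291*c + 90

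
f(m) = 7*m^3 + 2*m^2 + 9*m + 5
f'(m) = 21*m^2 + 4*m + 9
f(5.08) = 1020.01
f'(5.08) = 571.25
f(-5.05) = -890.96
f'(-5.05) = 524.35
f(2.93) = 224.62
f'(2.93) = 201.00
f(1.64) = 56.02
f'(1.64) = 72.04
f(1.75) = 64.39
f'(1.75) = 80.31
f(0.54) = 11.55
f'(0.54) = 17.28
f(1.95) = 82.06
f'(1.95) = 96.65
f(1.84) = 71.94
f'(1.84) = 87.46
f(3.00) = 239.00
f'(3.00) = 210.00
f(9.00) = 5351.00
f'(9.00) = 1746.00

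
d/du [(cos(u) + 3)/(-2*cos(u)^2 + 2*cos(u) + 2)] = (sin(u)^2 - 6*cos(u) + 1)*sin(u)/(2*(sin(u)^2 + cos(u))^2)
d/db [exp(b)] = exp(b)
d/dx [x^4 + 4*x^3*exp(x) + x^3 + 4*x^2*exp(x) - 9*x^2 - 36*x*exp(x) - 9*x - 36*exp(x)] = 4*x^3*exp(x) + 4*x^3 + 16*x^2*exp(x) + 3*x^2 - 28*x*exp(x) - 18*x - 72*exp(x) - 9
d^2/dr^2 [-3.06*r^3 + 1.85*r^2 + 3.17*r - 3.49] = 3.7 - 18.36*r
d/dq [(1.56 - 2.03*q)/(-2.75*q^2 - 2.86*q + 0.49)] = (-5.5825*q^2 + 8.58*q + 3.4669)/(7.5625*q^4 + 15.73*q^3 + 5.4846*q^2 - 2.8028*q + 0.2401)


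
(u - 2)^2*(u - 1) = u^3 - 5*u^2 + 8*u - 4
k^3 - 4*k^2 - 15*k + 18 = (k - 6)*(k - 1)*(k + 3)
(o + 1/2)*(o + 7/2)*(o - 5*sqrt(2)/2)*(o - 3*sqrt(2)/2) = o^4 - 4*sqrt(2)*o^3 + 4*o^3 - 16*sqrt(2)*o^2 + 37*o^2/4 - 7*sqrt(2)*o + 30*o + 105/8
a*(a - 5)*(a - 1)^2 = a^4 - 7*a^3 + 11*a^2 - 5*a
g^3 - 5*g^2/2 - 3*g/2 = g*(g - 3)*(g + 1/2)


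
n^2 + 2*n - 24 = (n - 4)*(n + 6)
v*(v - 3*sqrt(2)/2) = v^2 - 3*sqrt(2)*v/2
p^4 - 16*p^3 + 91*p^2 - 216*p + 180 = (p - 6)*(p - 5)*(p - 3)*(p - 2)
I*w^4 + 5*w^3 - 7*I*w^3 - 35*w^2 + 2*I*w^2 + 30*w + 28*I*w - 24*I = (w - 6)*(w - 1)*(w - 4*I)*(I*w + 1)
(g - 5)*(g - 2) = g^2 - 7*g + 10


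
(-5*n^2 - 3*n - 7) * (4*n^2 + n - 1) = -20*n^4 - 17*n^3 - 26*n^2 - 4*n + 7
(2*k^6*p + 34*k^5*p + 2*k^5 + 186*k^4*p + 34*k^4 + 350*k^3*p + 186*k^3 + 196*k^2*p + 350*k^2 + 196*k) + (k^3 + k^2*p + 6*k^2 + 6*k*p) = 2*k^6*p + 34*k^5*p + 2*k^5 + 186*k^4*p + 34*k^4 + 350*k^3*p + 187*k^3 + 197*k^2*p + 356*k^2 + 6*k*p + 196*k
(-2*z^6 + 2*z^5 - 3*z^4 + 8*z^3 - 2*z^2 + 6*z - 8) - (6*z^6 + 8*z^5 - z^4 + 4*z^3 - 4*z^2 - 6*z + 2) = -8*z^6 - 6*z^5 - 2*z^4 + 4*z^3 + 2*z^2 + 12*z - 10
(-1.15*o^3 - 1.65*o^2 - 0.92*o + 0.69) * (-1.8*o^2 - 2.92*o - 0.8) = 2.07*o^5 + 6.328*o^4 + 7.394*o^3 + 2.7644*o^2 - 1.2788*o - 0.552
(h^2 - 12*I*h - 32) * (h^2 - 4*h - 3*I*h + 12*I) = h^4 - 4*h^3 - 15*I*h^3 - 68*h^2 + 60*I*h^2 + 272*h + 96*I*h - 384*I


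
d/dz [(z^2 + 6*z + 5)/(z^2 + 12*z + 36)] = 2*(3*z + 13)/(z^3 + 18*z^2 + 108*z + 216)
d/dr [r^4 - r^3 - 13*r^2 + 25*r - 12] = 4*r^3 - 3*r^2 - 26*r + 25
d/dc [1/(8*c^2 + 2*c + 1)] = 2*(-8*c - 1)/(8*c^2 + 2*c + 1)^2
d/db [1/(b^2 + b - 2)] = (-2*b - 1)/(b^2 + b - 2)^2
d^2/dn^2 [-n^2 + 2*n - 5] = -2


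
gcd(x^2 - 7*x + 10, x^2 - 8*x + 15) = x - 5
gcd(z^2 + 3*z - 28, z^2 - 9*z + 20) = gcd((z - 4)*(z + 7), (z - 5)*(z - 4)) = z - 4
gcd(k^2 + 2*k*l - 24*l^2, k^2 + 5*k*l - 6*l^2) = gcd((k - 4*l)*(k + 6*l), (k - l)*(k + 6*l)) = k + 6*l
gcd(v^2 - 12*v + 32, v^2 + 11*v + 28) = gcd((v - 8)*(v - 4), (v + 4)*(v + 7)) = 1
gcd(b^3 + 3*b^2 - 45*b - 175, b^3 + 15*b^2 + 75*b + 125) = b^2 + 10*b + 25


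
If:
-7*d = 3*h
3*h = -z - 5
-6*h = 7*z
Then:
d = 1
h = -7/3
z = 2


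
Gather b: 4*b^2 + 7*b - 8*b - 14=4*b^2 - b - 14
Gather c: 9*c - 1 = 9*c - 1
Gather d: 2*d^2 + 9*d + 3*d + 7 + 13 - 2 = 2*d^2 + 12*d + 18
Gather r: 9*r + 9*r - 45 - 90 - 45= 18*r - 180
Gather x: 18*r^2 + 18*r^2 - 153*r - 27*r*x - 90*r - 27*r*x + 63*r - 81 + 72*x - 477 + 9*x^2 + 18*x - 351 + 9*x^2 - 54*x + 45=36*r^2 - 180*r + 18*x^2 + x*(36 - 54*r) - 864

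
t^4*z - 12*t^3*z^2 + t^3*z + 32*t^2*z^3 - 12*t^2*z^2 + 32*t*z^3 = t*(t - 8*z)*(t - 4*z)*(t*z + z)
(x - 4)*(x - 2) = x^2 - 6*x + 8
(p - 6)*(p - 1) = p^2 - 7*p + 6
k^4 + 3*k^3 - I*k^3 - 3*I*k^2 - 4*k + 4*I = (k - 1)*(k + 2)^2*(k - I)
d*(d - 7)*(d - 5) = d^3 - 12*d^2 + 35*d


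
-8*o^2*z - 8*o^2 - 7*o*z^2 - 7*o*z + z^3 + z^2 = (-8*o + z)*(o + z)*(z + 1)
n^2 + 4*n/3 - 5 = (n - 5/3)*(n + 3)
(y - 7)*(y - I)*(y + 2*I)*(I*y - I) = I*y^4 - y^3 - 8*I*y^3 + 8*y^2 + 9*I*y^2 - 7*y - 16*I*y + 14*I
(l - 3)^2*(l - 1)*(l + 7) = l^4 - 34*l^2 + 96*l - 63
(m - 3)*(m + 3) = m^2 - 9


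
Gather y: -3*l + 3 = 3 - 3*l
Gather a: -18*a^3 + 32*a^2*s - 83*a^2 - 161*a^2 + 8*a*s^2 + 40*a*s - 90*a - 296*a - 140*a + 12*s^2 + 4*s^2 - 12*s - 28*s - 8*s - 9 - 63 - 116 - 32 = -18*a^3 + a^2*(32*s - 244) + a*(8*s^2 + 40*s - 526) + 16*s^2 - 48*s - 220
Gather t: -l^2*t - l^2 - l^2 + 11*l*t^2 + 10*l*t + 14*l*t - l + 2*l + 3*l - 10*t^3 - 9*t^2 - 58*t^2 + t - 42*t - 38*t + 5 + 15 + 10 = -2*l^2 + 4*l - 10*t^3 + t^2*(11*l - 67) + t*(-l^2 + 24*l - 79) + 30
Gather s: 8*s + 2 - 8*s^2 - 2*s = -8*s^2 + 6*s + 2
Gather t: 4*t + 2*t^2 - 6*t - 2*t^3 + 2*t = -2*t^3 + 2*t^2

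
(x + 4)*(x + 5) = x^2 + 9*x + 20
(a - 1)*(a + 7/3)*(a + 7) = a^3 + 25*a^2/3 + 7*a - 49/3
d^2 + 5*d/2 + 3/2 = (d + 1)*(d + 3/2)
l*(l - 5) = l^2 - 5*l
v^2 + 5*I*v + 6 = (v - I)*(v + 6*I)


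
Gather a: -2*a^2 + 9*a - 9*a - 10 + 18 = 8 - 2*a^2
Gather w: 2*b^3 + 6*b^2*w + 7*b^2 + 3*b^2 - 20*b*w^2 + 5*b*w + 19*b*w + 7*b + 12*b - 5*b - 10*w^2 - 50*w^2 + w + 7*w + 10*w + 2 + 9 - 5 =2*b^3 + 10*b^2 + 14*b + w^2*(-20*b - 60) + w*(6*b^2 + 24*b + 18) + 6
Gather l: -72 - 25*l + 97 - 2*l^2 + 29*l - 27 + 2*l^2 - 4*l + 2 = 0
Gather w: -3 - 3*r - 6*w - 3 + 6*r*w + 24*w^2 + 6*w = 6*r*w - 3*r + 24*w^2 - 6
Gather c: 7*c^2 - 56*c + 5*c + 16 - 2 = 7*c^2 - 51*c + 14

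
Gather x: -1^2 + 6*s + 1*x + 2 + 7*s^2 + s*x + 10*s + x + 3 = 7*s^2 + 16*s + x*(s + 2) + 4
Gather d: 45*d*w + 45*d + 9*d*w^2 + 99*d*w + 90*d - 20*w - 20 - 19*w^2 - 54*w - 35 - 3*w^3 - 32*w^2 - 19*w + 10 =d*(9*w^2 + 144*w + 135) - 3*w^3 - 51*w^2 - 93*w - 45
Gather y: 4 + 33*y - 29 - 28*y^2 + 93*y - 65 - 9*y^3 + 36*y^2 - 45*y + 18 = -9*y^3 + 8*y^2 + 81*y - 72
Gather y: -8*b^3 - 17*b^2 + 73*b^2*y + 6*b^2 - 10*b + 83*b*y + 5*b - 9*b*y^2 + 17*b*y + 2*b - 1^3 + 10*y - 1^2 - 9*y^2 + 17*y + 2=-8*b^3 - 11*b^2 - 3*b + y^2*(-9*b - 9) + y*(73*b^2 + 100*b + 27)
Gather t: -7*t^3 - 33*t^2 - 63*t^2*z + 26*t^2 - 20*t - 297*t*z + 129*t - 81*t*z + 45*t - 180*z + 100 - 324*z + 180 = -7*t^3 + t^2*(-63*z - 7) + t*(154 - 378*z) - 504*z + 280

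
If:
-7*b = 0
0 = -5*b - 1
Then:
No Solution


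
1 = 1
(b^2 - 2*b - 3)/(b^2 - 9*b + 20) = (b^2 - 2*b - 3)/(b^2 - 9*b + 20)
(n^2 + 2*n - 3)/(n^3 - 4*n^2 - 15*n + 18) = 1/(n - 6)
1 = 1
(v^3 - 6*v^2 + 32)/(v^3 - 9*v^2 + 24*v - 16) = (v + 2)/(v - 1)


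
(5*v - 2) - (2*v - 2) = 3*v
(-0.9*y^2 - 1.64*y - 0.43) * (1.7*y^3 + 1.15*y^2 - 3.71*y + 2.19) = -1.53*y^5 - 3.823*y^4 + 0.722*y^3 + 3.6189*y^2 - 1.9963*y - 0.9417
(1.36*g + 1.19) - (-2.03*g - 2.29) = 3.39*g + 3.48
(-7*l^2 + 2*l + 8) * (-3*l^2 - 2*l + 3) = 21*l^4 + 8*l^3 - 49*l^2 - 10*l + 24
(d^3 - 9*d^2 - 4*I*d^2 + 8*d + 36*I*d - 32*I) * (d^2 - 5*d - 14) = d^5 - 14*d^4 - 4*I*d^4 + 39*d^3 + 56*I*d^3 + 86*d^2 - 156*I*d^2 - 112*d - 344*I*d + 448*I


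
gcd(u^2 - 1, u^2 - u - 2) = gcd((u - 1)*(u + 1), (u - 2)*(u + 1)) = u + 1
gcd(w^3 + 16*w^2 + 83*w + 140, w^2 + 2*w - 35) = w + 7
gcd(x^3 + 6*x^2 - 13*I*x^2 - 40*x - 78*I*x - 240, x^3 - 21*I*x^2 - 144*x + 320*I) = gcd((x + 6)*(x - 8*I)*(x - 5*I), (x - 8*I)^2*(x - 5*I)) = x^2 - 13*I*x - 40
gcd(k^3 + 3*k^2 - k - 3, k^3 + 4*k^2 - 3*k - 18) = k + 3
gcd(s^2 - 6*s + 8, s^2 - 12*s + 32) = s - 4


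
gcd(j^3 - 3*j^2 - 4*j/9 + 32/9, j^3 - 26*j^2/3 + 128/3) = j - 8/3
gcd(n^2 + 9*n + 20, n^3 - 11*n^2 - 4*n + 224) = n + 4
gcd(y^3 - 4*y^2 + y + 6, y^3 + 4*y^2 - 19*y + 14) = y - 2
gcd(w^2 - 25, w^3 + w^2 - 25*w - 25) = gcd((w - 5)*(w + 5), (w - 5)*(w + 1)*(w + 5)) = w^2 - 25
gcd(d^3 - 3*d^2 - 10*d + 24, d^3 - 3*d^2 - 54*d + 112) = d - 2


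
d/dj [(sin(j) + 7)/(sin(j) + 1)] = -6*cos(j)/(sin(j) + 1)^2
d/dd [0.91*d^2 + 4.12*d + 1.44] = 1.82*d + 4.12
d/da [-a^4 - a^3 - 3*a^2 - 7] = a*(-4*a^2 - 3*a - 6)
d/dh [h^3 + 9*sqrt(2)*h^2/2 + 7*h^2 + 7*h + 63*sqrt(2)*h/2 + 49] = 3*h^2 + 9*sqrt(2)*h + 14*h + 7 + 63*sqrt(2)/2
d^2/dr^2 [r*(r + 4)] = 2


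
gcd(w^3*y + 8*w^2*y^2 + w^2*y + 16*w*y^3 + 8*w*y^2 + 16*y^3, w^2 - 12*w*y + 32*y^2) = 1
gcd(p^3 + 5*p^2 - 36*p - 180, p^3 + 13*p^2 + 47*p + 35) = p + 5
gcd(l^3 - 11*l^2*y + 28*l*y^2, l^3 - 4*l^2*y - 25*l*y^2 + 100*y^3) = -l + 4*y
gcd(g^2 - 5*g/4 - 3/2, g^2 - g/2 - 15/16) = g + 3/4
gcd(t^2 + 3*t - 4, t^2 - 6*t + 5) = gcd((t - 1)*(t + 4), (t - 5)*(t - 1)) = t - 1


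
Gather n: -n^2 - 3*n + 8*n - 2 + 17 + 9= -n^2 + 5*n + 24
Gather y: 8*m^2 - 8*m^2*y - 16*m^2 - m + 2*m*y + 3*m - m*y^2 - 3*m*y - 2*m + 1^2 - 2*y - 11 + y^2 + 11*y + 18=-8*m^2 + y^2*(1 - m) + y*(-8*m^2 - m + 9) + 8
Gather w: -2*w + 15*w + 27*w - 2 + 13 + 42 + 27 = 40*w + 80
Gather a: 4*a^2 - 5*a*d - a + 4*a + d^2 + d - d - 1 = 4*a^2 + a*(3 - 5*d) + d^2 - 1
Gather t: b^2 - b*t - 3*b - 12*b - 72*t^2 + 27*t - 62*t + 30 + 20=b^2 - 15*b - 72*t^2 + t*(-b - 35) + 50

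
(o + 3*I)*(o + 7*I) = o^2 + 10*I*o - 21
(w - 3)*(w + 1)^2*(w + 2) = w^4 + w^3 - 7*w^2 - 13*w - 6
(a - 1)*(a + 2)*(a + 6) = a^3 + 7*a^2 + 4*a - 12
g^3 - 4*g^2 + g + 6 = (g - 3)*(g - 2)*(g + 1)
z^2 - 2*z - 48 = (z - 8)*(z + 6)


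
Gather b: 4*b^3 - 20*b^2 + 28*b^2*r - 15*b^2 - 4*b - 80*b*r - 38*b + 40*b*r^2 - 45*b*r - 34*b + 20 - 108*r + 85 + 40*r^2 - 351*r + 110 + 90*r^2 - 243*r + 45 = 4*b^3 + b^2*(28*r - 35) + b*(40*r^2 - 125*r - 76) + 130*r^2 - 702*r + 260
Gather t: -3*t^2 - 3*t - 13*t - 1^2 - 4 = -3*t^2 - 16*t - 5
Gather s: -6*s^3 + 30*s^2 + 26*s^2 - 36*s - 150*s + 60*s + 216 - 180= -6*s^3 + 56*s^2 - 126*s + 36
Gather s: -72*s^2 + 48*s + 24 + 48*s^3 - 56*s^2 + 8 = 48*s^3 - 128*s^2 + 48*s + 32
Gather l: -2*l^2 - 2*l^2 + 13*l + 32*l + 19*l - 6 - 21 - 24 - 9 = -4*l^2 + 64*l - 60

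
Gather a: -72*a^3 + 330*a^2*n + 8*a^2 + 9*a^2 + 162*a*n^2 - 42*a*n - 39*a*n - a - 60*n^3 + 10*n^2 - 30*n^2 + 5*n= -72*a^3 + a^2*(330*n + 17) + a*(162*n^2 - 81*n - 1) - 60*n^3 - 20*n^2 + 5*n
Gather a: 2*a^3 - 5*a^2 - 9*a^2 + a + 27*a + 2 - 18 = 2*a^3 - 14*a^2 + 28*a - 16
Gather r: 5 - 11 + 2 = -4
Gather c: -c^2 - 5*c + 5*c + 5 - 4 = 1 - c^2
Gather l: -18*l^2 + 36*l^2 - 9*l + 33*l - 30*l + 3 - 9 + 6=18*l^2 - 6*l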